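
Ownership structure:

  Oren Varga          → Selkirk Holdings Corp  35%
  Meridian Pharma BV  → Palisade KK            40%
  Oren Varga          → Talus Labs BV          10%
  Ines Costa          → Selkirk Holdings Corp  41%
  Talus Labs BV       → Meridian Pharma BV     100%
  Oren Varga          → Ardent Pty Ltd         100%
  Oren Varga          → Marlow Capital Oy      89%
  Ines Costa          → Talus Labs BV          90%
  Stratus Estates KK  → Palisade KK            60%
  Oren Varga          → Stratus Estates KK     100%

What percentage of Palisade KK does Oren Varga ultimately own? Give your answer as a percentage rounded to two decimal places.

Oren reaches Palisade along 2 paths.
Via Talus → Meridian: 10% × 100% × 40% = 4%.
Via Stratus: 100% × 60% = 60%.
Total: 4% + 60% = 64%.
Rounded: 64.00%.

64.00%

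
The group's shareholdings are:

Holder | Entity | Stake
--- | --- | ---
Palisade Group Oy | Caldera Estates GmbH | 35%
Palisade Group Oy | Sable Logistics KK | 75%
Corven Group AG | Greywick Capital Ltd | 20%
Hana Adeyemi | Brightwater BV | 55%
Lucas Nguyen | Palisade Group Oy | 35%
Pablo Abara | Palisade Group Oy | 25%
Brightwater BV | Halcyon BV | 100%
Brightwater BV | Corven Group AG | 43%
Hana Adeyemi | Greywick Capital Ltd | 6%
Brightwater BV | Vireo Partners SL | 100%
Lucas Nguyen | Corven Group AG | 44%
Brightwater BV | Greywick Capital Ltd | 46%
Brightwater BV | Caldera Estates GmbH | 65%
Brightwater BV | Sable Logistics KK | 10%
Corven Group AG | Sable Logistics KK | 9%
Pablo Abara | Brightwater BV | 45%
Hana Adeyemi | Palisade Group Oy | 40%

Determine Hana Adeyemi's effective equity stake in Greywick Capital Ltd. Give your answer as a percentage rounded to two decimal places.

36.03%

Hana reaches Greywick along 3 paths.
Direct stake: 6% = 6%.
Via Brightwater → Corven: 55% × 43% × 20% = 4.73%.
Via Brightwater: 55% × 46% = 25.3%.
Total: 6% + 4.73% + 25.3% = 36.03%.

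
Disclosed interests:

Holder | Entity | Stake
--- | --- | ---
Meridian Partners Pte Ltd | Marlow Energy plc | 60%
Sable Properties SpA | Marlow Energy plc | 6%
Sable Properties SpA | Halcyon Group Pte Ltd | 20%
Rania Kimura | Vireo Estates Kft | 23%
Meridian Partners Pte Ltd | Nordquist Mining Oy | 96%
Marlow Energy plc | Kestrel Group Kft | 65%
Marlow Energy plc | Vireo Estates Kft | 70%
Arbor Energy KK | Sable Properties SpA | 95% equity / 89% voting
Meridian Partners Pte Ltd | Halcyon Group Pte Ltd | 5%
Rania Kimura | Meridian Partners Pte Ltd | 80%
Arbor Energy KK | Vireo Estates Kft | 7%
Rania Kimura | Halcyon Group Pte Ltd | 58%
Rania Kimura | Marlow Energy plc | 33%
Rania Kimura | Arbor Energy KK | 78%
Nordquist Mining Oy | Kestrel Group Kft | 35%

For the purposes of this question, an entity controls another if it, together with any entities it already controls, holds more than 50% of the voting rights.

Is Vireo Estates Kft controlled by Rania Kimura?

Rania holds 78% of Arbor, so Rania controls Arbor.
Rania holds 80% of Meridian, so Rania controls Meridian.
Arbor holds 89% of Sable, so Rania controls Sable.
Rania and Meridian and Sable together hold 33% + 60% + 6% = 99% of Marlow, so Rania controls Marlow.
Arbor and Rania and Marlow together hold 7% + 23% + 70% = 100% of Vireo, so Rania controls Vireo.

Yes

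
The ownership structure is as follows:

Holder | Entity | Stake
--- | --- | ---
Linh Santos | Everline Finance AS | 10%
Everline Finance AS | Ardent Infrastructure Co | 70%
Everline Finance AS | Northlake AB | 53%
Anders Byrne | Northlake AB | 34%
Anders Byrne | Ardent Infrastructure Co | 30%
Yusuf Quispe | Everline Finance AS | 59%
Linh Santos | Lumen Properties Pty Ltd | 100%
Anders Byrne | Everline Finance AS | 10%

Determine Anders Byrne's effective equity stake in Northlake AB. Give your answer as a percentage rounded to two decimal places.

Anders reaches Northlake along 2 paths.
Direct stake: 34% = 34%.
Via Everline: 10% × 53% = 5.3%.
Total: 34% + 5.3% = 39.3%.
Rounded: 39.30%.

39.30%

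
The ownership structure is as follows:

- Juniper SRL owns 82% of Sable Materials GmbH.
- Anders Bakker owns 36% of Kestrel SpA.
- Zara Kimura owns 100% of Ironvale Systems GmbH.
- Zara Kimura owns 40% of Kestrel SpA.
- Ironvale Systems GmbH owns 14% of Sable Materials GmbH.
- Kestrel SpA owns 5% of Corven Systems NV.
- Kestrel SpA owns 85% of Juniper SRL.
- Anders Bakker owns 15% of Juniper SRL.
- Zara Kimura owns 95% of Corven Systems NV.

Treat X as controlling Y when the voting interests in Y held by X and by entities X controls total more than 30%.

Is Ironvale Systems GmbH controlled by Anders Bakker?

No

Anders holds 36% of Kestrel, so Anders controls Kestrel.
Anders and Kestrel together hold 15% + 85% = 100% of Juniper, so Anders controls Juniper.
Juniper holds 82% of Sable, so Anders controls Sable.
Neither Anders nor any entity Anders controls holds any voting interest in Ironvale.
So Anders does not control Ironvale.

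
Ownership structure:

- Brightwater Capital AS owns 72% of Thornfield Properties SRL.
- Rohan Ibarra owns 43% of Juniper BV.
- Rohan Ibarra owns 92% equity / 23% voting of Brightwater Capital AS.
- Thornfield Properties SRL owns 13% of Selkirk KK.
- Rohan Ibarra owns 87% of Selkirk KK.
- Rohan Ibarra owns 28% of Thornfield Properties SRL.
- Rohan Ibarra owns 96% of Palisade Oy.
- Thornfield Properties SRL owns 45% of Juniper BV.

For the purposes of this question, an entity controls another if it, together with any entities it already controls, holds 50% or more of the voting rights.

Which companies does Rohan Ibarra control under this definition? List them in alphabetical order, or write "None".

Rohan holds 96% of Palisade, so Rohan controls Palisade.
Rohan holds 87% of Selkirk, so Rohan controls Selkirk.
No other company's threshold is met.

Palisade Oy, Selkirk KK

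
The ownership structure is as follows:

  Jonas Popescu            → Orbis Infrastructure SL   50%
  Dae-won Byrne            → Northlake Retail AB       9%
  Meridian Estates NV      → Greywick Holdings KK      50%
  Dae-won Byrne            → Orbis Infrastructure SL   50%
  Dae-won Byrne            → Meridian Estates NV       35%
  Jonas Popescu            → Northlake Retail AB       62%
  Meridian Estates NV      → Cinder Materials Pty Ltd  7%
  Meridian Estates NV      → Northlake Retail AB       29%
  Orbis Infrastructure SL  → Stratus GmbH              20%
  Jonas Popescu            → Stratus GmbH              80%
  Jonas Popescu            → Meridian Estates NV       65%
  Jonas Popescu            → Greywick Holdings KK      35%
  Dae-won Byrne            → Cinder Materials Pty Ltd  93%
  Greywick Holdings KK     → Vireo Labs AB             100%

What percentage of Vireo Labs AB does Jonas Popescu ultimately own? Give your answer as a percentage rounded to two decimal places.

67.50%

Jonas reaches Vireo along 2 paths.
Via Meridian → Greywick: 65% × 50% × 100% = 32.5%.
Via Greywick: 35% × 100% = 35%.
Total: 32.5% + 35% = 67.5%.
Rounded: 67.50%.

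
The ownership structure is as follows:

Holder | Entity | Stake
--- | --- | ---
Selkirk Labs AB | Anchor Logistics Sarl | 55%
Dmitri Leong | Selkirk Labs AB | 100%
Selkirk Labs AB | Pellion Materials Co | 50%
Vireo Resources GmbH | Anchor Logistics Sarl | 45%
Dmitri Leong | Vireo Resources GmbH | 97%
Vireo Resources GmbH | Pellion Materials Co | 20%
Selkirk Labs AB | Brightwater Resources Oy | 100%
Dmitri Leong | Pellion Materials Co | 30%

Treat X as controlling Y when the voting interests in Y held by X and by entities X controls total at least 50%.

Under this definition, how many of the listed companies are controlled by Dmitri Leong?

5

Dmitri holds 97% of Vireo, so Dmitri controls Vireo.
Dmitri holds 100% of Selkirk, so Dmitri controls Selkirk.
Vireo and Selkirk together hold 45% + 55% = 100% of Anchor, so Dmitri controls Anchor.
Vireo and Dmitri and Selkirk together hold 20% + 30% + 50% = 100% of Pellion, so Dmitri controls Pellion.
Selkirk holds 100% of Brightwater, so Dmitri controls Brightwater.
Dmitri controls 5 companies.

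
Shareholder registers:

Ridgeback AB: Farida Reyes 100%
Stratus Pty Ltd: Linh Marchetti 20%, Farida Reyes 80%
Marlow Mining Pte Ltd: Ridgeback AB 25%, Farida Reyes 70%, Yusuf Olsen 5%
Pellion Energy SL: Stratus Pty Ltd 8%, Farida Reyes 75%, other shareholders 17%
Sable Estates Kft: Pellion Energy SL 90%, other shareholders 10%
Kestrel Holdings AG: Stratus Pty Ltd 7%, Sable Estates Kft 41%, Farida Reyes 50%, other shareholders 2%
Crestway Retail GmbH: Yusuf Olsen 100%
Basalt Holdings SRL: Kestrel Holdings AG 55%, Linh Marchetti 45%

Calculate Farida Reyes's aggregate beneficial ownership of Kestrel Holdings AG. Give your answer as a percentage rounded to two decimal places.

Farida reaches Kestrel along 4 paths.
Via Stratus: 80% × 7% = 5.6%.
Via Stratus → Pellion → Sable: 80% × 8% × 90% × 41% = 2.3616%.
Via Pellion → Sable: 75% × 90% × 41% = 27.675%.
Direct stake: 50% = 50%.
Total: 5.6% + 2.3616% + 27.675% + 50% = 85.6366%.
Rounded: 85.64%.

85.64%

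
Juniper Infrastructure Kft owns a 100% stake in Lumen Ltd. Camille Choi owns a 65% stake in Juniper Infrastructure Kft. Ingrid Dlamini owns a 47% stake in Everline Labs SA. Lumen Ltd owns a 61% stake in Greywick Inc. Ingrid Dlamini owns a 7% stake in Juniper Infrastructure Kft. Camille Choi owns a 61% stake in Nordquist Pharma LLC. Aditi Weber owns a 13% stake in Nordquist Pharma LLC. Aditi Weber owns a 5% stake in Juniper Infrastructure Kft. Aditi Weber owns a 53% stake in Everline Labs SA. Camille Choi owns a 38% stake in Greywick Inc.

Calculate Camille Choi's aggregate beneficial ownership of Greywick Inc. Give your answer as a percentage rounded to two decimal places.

Camille reaches Greywick along 2 paths.
Via Juniper → Lumen: 65% × 100% × 61% = 39.65%.
Direct stake: 38% = 38%.
Total: 39.65% + 38% = 77.65%.

77.65%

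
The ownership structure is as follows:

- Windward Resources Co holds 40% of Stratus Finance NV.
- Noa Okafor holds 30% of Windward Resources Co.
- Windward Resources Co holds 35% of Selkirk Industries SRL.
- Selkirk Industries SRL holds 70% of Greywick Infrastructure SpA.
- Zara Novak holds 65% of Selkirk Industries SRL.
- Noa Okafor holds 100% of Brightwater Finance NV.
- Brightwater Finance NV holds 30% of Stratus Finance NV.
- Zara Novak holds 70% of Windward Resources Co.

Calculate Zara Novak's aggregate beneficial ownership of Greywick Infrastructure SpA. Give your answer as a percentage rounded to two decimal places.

62.65%

Zara reaches Greywick along 2 paths.
Via Selkirk: 65% × 70% = 45.5%.
Via Windward → Selkirk: 70% × 35% × 70% = 17.15%.
Total: 45.5% + 17.15% = 62.65%.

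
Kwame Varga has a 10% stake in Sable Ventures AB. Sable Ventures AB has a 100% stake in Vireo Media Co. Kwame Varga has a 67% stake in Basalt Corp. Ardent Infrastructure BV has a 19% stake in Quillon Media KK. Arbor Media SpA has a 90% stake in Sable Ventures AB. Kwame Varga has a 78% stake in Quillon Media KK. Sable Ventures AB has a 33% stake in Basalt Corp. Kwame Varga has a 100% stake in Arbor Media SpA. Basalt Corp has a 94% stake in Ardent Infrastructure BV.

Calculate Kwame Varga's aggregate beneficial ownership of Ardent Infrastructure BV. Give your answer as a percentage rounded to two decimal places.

94.00%

Kwame reaches Ardent along 3 paths.
Via Sable → Basalt: 10% × 33% × 94% = 3.102%.
Via Arbor → Sable → Basalt: 100% × 90% × 33% × 94% = 27.918%.
Via Basalt: 67% × 94% = 62.98%.
Total: 3.102% + 27.918% + 62.98% = 94%.
Rounded: 94.00%.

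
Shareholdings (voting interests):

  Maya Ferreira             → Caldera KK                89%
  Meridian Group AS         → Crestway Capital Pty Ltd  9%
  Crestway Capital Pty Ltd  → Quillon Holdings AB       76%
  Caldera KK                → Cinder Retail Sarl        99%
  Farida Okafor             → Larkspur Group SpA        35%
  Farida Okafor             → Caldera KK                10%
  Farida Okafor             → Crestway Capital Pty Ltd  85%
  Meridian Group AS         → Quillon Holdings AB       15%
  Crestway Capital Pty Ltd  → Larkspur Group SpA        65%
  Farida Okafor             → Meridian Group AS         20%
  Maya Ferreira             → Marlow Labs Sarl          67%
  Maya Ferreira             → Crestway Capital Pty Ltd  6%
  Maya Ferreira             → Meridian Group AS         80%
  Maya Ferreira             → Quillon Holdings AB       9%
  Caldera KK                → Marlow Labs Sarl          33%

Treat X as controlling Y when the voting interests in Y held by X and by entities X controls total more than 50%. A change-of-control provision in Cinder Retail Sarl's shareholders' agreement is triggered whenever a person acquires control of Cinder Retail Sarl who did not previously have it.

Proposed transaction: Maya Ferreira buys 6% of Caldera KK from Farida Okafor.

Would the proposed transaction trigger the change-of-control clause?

No

The purchase adds only to Maya's holdings (Farida's stake shrinks), so Maya is the only person who could newly come to control Cinder.
Maya holds 89% of Caldera, so Maya controls Caldera.
Caldera holds 99% of Cinder, so Maya controls Cinder.
So Maya already controls Cinder before the transaction.
After the purchase, Maya's direct stake in Caldera rises to 89% + 6% = 95%, and Farida's stake falls to 4%.
Maya controlled Cinder already, so this is not a new person acquiring control; every other person's position is unchanged or reduced.
No new person acquires control, so the clause is not triggered.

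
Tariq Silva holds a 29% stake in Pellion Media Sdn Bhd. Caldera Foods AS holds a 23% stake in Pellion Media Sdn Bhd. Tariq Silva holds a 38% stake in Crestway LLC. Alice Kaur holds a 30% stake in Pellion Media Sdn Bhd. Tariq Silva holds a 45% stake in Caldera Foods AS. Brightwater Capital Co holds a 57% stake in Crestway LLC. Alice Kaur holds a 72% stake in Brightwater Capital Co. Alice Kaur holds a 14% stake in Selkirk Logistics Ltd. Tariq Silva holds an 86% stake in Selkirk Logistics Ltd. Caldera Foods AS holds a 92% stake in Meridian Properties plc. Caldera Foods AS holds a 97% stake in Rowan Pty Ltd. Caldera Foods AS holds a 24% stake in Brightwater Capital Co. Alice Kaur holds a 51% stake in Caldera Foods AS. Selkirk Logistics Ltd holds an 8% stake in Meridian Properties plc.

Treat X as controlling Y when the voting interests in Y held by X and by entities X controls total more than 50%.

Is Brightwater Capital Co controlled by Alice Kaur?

Alice holds 51% of Caldera, so Alice controls Caldera.
Caldera and Alice together hold 24% + 72% = 96% of Brightwater, so Alice controls Brightwater.

Yes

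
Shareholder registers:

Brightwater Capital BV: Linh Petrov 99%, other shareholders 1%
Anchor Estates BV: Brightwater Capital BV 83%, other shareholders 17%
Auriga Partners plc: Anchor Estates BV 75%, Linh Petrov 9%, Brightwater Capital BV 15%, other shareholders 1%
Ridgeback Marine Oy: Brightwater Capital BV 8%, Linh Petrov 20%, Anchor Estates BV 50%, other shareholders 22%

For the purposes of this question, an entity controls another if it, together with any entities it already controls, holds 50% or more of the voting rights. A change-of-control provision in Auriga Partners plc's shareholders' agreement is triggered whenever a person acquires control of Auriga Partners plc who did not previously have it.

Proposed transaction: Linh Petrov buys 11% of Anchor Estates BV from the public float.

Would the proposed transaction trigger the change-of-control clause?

The purchase changes only Linh's holdings, so Linh is the only person who could newly come to control Auriga.
Linh holds 99% of Brightwater, so Linh controls Brightwater.
Brightwater holds 83% of Anchor, so Linh controls Anchor.
Anchor and Linh and Brightwater together hold 75% + 9% + 15% = 99% of Auriga, so Linh controls Auriga.
So Linh already controls Auriga before the transaction.
After the purchase, Linh holds 11% of Anchor directly.
Linh controlled Auriga already, so this is not a new person acquiring control; every other person's position is unchanged or reduced.
No new person acquires control, so the clause is not triggered.

No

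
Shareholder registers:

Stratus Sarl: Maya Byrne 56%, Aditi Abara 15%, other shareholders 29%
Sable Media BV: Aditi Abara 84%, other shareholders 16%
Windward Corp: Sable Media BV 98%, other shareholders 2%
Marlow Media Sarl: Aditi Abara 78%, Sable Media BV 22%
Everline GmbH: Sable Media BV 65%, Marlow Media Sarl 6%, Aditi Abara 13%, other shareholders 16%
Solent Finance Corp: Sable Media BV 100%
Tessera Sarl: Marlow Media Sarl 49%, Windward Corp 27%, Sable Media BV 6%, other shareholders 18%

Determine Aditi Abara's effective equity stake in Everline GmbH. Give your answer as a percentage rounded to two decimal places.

Aditi reaches Everline along 4 paths.
Via Sable: 84% × 65% = 54.6%.
Via Marlow: 78% × 6% = 4.68%.
Via Sable → Marlow: 84% × 22% × 6% = 1.1088%.
Direct stake: 13% = 13%.
Total: 54.6% + 4.68% + 1.1088% + 13% = 73.3888%.
Rounded: 73.39%.

73.39%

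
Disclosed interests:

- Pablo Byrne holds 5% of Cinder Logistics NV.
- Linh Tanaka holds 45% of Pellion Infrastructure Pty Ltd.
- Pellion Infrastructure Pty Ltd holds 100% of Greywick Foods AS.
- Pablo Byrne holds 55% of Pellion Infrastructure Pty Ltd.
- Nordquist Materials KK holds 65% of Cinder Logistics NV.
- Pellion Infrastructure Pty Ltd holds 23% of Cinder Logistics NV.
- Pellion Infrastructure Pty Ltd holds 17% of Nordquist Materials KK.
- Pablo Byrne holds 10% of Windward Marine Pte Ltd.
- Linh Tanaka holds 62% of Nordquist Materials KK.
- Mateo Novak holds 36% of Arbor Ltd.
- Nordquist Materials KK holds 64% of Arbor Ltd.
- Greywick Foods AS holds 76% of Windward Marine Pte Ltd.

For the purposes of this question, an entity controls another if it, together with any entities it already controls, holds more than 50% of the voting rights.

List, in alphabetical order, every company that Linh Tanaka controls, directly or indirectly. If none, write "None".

Linh holds 62% of Nordquist, so Linh controls Nordquist.
Nordquist holds 64% of Arbor, so Linh controls Arbor.
Nordquist holds 65% of Cinder, so Linh controls Cinder.
No other company's threshold is met.

Arbor Ltd, Cinder Logistics NV, Nordquist Materials KK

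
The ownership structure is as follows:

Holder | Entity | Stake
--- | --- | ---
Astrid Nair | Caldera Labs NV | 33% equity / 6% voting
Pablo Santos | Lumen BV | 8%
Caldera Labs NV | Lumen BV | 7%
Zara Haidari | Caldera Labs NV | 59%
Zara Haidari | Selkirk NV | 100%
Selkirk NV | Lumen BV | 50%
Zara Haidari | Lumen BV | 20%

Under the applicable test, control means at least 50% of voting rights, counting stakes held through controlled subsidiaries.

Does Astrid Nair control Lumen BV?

No

Astrid's largest direct stake is 6% in Caldera, which does not meet the threshold, so Astrid controls no company.
Neither Astrid nor any entity Astrid controls holds any voting interest in Lumen.
So Astrid does not control Lumen.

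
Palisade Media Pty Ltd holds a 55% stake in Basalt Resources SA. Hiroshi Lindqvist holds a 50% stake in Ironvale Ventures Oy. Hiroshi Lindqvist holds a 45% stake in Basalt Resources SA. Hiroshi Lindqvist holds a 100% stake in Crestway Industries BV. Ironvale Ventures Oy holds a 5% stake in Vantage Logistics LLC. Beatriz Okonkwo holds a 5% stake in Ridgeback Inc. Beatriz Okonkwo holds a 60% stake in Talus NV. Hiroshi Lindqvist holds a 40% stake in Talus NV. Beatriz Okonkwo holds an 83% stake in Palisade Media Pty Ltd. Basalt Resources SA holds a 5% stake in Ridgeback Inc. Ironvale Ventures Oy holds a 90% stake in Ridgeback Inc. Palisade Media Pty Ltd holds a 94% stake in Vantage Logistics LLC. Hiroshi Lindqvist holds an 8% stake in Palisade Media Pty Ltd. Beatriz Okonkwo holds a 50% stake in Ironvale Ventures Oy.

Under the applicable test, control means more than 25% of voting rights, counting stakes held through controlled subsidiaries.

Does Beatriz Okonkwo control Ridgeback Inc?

Beatriz holds 50% of Ironvale, so Beatriz controls Ironvale.
Beatriz holds 83% of Palisade, so Beatriz controls Palisade.
Palisade holds 55% of Basalt, so Beatriz controls Basalt.
Ironvale and Beatriz and Basalt together hold 90% + 5% + 5% = 100% of Ridgeback, so Beatriz controls Ridgeback.

Yes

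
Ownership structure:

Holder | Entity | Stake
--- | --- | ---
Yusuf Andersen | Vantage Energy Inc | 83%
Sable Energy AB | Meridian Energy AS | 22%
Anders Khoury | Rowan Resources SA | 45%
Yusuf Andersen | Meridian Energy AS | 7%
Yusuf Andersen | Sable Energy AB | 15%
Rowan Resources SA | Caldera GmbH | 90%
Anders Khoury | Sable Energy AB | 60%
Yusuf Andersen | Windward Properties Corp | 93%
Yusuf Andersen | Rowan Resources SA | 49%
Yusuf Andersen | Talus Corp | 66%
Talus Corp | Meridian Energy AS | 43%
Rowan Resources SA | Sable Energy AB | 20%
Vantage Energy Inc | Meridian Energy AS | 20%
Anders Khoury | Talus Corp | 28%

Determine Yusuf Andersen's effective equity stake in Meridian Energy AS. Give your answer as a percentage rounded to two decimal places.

57.44%

Yusuf reaches Meridian along 5 paths.
Via Vantage: 83% × 20% = 16.6%.
Via Talus: 66% × 43% = 28.38%.
Via Sable: 15% × 22% = 3.3%.
Via Rowan → Sable: 49% × 20% × 22% = 2.156%.
Direct stake: 7% = 7%.
Total: 16.6% + 28.38% + 3.3% + 2.156% + 7% = 57.436%.
Rounded: 57.44%.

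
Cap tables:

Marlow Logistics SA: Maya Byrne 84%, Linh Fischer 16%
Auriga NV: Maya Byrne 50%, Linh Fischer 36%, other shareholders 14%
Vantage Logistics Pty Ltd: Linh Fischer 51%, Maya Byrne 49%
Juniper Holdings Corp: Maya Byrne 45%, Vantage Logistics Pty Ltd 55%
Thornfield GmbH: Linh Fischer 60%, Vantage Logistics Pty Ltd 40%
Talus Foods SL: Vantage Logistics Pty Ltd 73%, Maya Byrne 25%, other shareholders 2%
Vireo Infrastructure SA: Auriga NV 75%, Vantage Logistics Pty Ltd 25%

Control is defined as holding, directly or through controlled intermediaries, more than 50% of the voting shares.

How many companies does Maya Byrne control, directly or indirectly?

Maya holds 84% of Marlow, so Maya controls Marlow.
No other company's threshold is met.
Maya controls 1 company.

1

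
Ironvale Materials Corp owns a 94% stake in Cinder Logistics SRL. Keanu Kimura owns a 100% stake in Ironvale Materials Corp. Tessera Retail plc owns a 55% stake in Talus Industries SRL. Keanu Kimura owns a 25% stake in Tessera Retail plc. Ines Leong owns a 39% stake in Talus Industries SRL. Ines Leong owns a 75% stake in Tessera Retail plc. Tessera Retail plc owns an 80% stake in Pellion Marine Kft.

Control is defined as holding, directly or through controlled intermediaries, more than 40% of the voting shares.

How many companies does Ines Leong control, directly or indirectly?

3

Ines holds 75% of Tessera, so Ines controls Tessera.
Tessera and Ines together hold 55% + 39% = 94% of Talus, so Ines controls Talus.
Tessera holds 80% of Pellion, so Ines controls Pellion.
No other company's threshold is met.
Ines controls 3 companies.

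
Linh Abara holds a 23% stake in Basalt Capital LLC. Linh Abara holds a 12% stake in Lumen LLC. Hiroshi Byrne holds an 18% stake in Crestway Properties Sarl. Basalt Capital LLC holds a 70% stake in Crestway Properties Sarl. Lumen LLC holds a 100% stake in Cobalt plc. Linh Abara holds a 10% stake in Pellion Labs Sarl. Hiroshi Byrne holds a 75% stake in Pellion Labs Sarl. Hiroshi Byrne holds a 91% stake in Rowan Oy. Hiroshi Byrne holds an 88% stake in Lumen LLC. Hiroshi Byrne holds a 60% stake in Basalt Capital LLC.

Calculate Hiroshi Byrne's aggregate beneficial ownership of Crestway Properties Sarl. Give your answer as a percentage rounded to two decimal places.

60.00%

Hiroshi reaches Crestway along 2 paths.
Direct stake: 18% = 18%.
Via Basalt: 60% × 70% = 42%.
Total: 18% + 42% = 60%.
Rounded: 60.00%.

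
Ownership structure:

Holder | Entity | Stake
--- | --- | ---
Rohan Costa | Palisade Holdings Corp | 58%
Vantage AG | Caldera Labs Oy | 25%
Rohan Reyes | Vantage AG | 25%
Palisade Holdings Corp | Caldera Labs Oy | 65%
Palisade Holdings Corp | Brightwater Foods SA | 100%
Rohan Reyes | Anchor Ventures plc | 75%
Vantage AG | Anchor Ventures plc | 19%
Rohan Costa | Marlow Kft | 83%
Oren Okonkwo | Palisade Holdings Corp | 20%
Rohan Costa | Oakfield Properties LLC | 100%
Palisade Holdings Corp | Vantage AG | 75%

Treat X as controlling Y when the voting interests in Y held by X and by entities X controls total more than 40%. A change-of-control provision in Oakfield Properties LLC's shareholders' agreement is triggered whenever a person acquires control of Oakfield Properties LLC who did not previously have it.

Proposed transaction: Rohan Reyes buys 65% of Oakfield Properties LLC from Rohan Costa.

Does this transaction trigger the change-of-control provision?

Yes

The purchase adds only to Rohan Reyes's holdings (Rohan Costa's stake shrinks), so Rohan Reyes is the only person who could newly come to control Oakfield.
Rohan Reyes holds 75% of Anchor, so Rohan Reyes controls Anchor.
Neither Rohan Reyes nor any entity Rohan Reyes controls holds any voting interest in Oakfield.
So before the transaction, Rohan Reyes does not control Oakfield.
After the purchase, Rohan Reyes holds 65% of Oakfield directly, and Rohan Costa's stake falls to 35%.
Rohan Reyes holds 65% of Oakfield, so Rohan Reyes controls Oakfield.
Rohan Reyes did not control Oakfield before and does after, so the clause is triggered.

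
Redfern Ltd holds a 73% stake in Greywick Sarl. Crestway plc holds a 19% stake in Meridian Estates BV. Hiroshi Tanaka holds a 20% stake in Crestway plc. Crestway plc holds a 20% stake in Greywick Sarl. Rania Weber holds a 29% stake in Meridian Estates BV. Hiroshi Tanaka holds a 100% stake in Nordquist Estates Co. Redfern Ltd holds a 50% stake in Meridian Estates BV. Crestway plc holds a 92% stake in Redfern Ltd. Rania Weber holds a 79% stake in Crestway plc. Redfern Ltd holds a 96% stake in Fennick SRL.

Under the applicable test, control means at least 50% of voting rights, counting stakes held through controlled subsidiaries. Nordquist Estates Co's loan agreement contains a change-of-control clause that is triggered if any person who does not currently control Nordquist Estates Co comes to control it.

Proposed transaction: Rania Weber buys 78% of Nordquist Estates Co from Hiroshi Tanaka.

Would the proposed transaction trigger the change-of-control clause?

The purchase adds only to Rania's holdings (Hiroshi's stake shrinks), so Rania is the only person who could newly come to control Nordquist.
Rania holds 79% of Crestway, so Rania controls Crestway.
Crestway holds 92% of Redfern, so Rania controls Redfern.
Redfern holds 96% of Fennick, so Rania controls Fennick.
Redfern and Rania and Crestway together hold 50% + 29% + 19% = 98% of Meridian, so Rania controls Meridian.
Crestway and Redfern together hold 20% + 73% = 93% of Greywick, so Rania controls Greywick.
Neither Rania nor any entity Rania controls holds any voting interest in Nordquist.
So before the transaction, Rania does not control Nordquist.
After the purchase, Rania holds 78% of Nordquist directly, and Hiroshi's stake falls to 22%.
Rania holds 78% of Nordquist, so Rania controls Nordquist.
Rania did not control Nordquist before and does after, so the clause is triggered.

Yes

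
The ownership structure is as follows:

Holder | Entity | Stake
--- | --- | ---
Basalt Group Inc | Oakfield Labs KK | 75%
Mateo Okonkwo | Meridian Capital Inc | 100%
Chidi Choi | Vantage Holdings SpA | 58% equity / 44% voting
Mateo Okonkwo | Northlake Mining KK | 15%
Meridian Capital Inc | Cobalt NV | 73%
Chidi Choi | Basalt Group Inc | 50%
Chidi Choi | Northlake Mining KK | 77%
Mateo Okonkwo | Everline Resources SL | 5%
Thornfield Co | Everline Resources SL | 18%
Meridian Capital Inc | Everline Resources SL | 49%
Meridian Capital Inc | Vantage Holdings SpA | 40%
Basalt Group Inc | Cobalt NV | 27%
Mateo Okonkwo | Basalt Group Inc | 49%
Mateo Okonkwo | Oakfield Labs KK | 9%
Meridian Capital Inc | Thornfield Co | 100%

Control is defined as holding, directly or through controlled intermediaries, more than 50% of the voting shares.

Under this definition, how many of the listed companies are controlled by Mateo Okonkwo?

Mateo holds 100% of Meridian, so Mateo controls Meridian.
Meridian holds 100% of Thornfield, so Mateo controls Thornfield.
Meridian holds 73% of Cobalt, so Mateo controls Cobalt.
Thornfield and Mateo and Meridian together hold 18% + 5% + 49% = 72% of Everline, so Mateo controls Everline.
No other company's threshold is met.
Mateo controls 4 companies.

4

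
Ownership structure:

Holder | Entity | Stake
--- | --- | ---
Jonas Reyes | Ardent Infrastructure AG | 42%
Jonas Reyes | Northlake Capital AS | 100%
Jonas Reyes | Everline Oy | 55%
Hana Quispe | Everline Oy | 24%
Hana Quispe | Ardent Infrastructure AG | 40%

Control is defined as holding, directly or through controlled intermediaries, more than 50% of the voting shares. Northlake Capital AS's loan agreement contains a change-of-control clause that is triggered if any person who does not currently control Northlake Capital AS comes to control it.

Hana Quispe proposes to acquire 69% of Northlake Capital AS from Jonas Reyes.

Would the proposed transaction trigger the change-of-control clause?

The purchase adds only to Hana's holdings (Jonas's stake shrinks), so Hana is the only person who could newly come to control Northlake.
Hana's largest direct stake is 40% in Ardent, which does not meet the threshold, so Hana controls no company.
Neither Hana nor any entity Hana controls holds any voting interest in Northlake.
So before the transaction, Hana does not control Northlake.
After the purchase, Hana holds 69% of Northlake directly, and Jonas's stake falls to 31%.
Hana holds 69% of Northlake, so Hana controls Northlake.
Hana did not control Northlake before and does after, so the clause is triggered.

Yes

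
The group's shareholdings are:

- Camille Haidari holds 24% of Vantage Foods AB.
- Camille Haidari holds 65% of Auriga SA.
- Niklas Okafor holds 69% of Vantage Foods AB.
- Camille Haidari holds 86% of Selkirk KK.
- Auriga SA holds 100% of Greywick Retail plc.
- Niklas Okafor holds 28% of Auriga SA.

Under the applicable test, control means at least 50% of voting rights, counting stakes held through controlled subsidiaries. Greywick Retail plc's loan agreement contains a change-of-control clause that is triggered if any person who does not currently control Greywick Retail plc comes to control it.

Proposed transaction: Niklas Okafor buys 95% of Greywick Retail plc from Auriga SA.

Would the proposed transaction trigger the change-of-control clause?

Yes

The purchase adds only to Niklas's holdings (Auriga's stake shrinks), so Niklas is the only person who could newly come to control Greywick.
Niklas holds 69% of Vantage, so Niklas controls Vantage.
Neither Niklas nor any entity Niklas controls holds any voting interest in Greywick.
So before the transaction, Niklas does not control Greywick.
After the purchase, Niklas holds 95% of Greywick directly, and Auriga's stake falls to 5%.
Niklas holds 95% of Greywick, so Niklas controls Greywick.
Niklas did not control Greywick before and does after, so the clause is triggered.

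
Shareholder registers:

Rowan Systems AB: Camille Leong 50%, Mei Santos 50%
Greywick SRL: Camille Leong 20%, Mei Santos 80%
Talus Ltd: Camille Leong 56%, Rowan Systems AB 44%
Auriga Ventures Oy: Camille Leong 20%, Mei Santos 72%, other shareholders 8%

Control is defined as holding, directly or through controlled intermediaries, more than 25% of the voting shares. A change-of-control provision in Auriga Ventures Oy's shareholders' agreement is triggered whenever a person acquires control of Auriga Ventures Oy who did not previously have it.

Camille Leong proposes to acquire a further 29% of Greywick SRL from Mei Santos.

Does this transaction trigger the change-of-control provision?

The purchase adds only to Camille's holdings (Mei's stake shrinks), so Camille is the only person who could newly come to control Auriga.
Camille holds 50% of Rowan, so Camille controls Rowan.
Camille and Rowan together hold 56% + 44% = 100% of Talus, so Camille controls Talus.
In Auriga, Camille's side holds only 20%, not > 25%.
So before the transaction, Camille does not control Auriga.
After the purchase, Camille's direct stake in Greywick rises to 20% + 29% = 49%, and Mei's stake falls to 51%.
Camille holds 49% of Greywick, so Camille controls Greywick.
After the transaction, Camille's side holds 20% of Auriga, not > 25%, so Camille still does not control Auriga.
No new person acquires control, so the clause is not triggered.

No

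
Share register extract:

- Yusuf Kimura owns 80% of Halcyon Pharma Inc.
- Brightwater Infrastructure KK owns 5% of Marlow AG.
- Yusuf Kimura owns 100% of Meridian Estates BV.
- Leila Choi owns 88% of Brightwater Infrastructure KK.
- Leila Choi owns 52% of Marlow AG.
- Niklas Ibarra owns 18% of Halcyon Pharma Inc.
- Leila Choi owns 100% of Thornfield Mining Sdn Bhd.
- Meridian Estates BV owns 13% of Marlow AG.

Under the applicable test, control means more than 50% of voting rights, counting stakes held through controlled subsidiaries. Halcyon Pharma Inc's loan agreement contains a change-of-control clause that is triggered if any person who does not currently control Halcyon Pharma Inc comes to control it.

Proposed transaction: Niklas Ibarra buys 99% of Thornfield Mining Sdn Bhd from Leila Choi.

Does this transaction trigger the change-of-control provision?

The purchase adds only to Niklas's holdings (Leila's stake shrinks), so Niklas is the only person who could newly come to control Halcyon.
Niklas's largest direct stake is 18% in Halcyon, which does not meet the threshold, so Niklas controls no company.
In Halcyon, Niklas's side holds only 18%, not > 50%.
So before the transaction, Niklas does not control Halcyon.
After the purchase, Niklas holds 99% of Thornfield directly, and Leila's stake falls to 1%.
Niklas holds 99% of Thornfield, so Niklas controls Thornfield.
After the transaction, Niklas's side holds 18% of Halcyon, not > 50%, so Niklas still does not control Halcyon.
No new person acquires control, so the clause is not triggered.

No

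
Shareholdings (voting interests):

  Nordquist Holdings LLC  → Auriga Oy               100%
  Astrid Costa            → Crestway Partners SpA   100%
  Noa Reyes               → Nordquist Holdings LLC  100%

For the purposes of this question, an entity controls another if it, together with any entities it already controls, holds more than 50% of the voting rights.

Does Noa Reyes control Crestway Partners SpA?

No

Noa holds 100% of Nordquist, so Noa controls Nordquist.
Nordquist holds 100% of Auriga, so Noa controls Auriga.
Neither Noa nor any entity Noa controls holds any voting interest in Crestway.
So Noa does not control Crestway.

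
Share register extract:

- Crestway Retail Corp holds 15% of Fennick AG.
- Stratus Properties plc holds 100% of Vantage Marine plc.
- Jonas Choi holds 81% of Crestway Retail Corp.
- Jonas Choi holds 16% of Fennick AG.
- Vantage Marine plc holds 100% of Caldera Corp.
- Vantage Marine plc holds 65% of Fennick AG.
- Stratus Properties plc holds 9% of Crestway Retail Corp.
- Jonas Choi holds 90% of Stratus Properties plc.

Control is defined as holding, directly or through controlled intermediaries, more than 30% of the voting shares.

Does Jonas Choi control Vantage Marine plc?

Yes

Jonas holds 90% of Stratus, so Jonas controls Stratus.
Stratus holds 100% of Vantage, so Jonas controls Vantage.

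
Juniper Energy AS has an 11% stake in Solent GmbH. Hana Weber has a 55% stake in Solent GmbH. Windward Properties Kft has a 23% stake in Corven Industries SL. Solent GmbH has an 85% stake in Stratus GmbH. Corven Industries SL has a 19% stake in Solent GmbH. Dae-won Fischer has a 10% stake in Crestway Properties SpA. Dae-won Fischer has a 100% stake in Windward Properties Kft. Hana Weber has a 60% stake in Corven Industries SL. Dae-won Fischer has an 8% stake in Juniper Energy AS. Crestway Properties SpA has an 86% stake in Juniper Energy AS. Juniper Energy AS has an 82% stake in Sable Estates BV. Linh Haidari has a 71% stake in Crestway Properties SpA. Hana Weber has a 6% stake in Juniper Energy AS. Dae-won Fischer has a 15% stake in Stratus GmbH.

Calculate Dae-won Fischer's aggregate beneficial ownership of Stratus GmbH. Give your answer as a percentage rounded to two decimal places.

Dae-won reaches Stratus along 4 paths.
Via Juniper → Solent: 8% × 11% × 85% = 0.748%.
Via Crestway → Juniper → Solent: 10% × 86% × 11% × 85% = 0.8041%.
Via Windward → Corven → Solent: 100% × 23% × 19% × 85% = 3.7145%.
Direct stake: 15% = 15%.
Total: 0.748% + 0.8041% + 3.7145% + 15% = 20.2666%.
Rounded: 20.27%.

20.27%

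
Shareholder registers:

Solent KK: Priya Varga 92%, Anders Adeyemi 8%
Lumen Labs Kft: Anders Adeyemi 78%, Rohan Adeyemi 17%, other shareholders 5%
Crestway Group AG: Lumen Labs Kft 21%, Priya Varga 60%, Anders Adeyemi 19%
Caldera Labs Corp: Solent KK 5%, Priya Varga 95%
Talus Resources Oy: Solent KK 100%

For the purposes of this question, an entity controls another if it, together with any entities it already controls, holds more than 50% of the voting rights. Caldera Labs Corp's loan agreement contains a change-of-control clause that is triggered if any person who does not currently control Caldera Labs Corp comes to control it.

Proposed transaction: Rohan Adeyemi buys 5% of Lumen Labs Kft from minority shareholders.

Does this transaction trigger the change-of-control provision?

No

The purchase changes only Rohan's holdings, so Rohan is the only person who could newly come to control Caldera.
Rohan's largest direct stake is 17% in Lumen, which does not meet the threshold, so Rohan controls no company.
Neither Rohan nor any entity Rohan controls holds any voting interest in Caldera.
So before the transaction, Rohan does not control Caldera.
After the purchase, Rohan's direct stake in Lumen rises to 17% + 5% = 22%.
Rohan's side now holds 22% of Lumen, not > 50%, so Rohan still does not control Lumen.
After the transaction, neither Rohan nor any entity Rohan controls holds a voting interest in Caldera, so Rohan still does not control it.
No new person acquires control, so the clause is not triggered.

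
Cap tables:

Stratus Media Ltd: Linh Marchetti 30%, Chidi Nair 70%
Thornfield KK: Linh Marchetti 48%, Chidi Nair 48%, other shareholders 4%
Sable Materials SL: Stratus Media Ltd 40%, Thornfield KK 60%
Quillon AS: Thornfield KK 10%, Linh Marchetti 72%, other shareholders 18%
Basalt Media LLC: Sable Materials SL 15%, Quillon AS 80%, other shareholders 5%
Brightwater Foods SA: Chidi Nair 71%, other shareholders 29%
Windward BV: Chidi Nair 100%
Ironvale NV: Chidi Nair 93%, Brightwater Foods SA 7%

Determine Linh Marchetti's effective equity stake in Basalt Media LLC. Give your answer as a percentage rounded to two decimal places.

Linh reaches Basalt along 4 paths.
Via Stratus → Sable: 30% × 40% × 15% = 1.8%.
Via Thornfield → Sable: 48% × 60% × 15% = 4.32%.
Via Thornfield → Quillon: 48% × 10% × 80% = 3.84%.
Via Quillon: 72% × 80% = 57.6%.
Total: 1.8% + 4.32% + 3.84% + 57.6% = 67.56%.

67.56%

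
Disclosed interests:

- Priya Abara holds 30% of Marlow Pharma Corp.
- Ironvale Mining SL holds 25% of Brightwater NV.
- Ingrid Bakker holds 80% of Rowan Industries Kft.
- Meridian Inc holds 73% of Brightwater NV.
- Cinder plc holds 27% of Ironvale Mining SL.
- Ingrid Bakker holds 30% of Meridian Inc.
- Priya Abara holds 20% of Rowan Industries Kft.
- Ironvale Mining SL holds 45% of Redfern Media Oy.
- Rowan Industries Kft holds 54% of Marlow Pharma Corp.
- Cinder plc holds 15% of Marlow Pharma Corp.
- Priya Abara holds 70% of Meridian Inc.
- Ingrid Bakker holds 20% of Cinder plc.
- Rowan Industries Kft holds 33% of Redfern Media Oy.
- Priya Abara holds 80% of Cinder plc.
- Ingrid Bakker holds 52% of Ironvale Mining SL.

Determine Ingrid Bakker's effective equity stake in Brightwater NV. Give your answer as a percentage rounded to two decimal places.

36.25%

Ingrid reaches Brightwater along 3 paths.
Via Ironvale: 52% × 25% = 13%.
Via Cinder → Ironvale: 20% × 27% × 25% = 1.35%.
Via Meridian: 30% × 73% = 21.9%.
Total: 13% + 1.35% + 21.9% = 36.25%.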